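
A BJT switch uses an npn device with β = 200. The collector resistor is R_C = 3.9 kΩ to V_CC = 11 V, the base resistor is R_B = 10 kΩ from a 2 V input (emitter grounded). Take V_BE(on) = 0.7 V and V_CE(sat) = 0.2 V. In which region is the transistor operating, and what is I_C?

Assume active: I_B = (2 − 0.7)/10 = 0.13 mA, giving I_C = β·I_B = 26 mA.
But then V_CE = 11 − 26×3.9 = -90.4 V < V_CE(sat) = 0.2 V — impossible in the active region.
So the transistor is saturated. With V_CE = 0.2 V, I_C = (V_CC − 0.2)/R_C = 10.8/3.9 = 2.77 mA.
Check: β·I_B = 26 mA > I_C = 2.77 mA, confirming saturation.

saturation; I_C ≈ 2.8 mA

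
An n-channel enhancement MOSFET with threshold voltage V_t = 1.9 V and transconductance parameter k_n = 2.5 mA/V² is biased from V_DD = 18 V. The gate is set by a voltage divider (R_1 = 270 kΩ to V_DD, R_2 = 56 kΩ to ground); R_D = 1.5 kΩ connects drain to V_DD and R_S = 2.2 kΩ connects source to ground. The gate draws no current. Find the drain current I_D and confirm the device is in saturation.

I_D ≈ 0.31 mA

V_G = V_DD·R_2/(R_1+R_2) = 18×56/326 = 3.09 V.
Assume saturation: I_D = (k_n/2)(V_GS − V_t)² with V_GS = V_G − I_D·R_S = 3.09 − 2.2·I_D.
Substituting gives 6.05·I_D² − 7.56·I_D + 1.78 = 0, with roots I_D = 0.314 or 0.935 mA.
The root I_D = 0.935 mA gives V_GS = 1.04 V ≤ V_t, so take I_D = 0.314 mA.
Then V_GS = 2.4 V and V_DS = V_DD − I_D(R_D+R_S) = 18 − 0.314×3.7 = 16.8 V.
Saturation requires V_DS ≥ V_GS − V_t = 0.501 V; 16.8 ≥ 0.501 ✓.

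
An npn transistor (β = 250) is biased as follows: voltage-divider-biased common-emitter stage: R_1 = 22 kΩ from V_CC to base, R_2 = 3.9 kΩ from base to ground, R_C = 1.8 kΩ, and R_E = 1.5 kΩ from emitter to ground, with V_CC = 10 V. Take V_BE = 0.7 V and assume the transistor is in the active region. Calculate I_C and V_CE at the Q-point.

I_C ≈ 0.53 mA, V_CE ≈ 8.2 V

Thevenize the base divider: V_Th = V_CC·R_2/(R_1+R_2) = 10×3.9/25.9 = 1.51 V, R_Th = R_1‖R_2 = 3.31 kΩ.
Base-emitter loop: V_Th = I_B·R_Th + V_BE + (β+1)I_B·R_E, so I_B = (1.51 − 0.7) / (3.31 + 251×1.5) = 0.00212 mA.
I_C = β·I_B = 250×0.00212 = 0.53 mA, and I_E = (β+1)I_B = 0.533 mA.
V_CE = V_CC − I_C·R_C − I_E·R_E = 10 − 0.53×1.8 − 0.533×1.5 = 8.25 V.
V_CE = 8.25 V > 0.2 V confirms active-region operation.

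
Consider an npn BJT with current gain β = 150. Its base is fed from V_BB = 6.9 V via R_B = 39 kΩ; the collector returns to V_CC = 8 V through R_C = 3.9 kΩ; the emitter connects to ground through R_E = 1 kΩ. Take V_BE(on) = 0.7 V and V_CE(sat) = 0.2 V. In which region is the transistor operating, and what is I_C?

Assume active: I_B = (6.9 − 0.7)/(39 + 151×1) = 0.0326 mA, I_C = β·I_B = 4.89 mA.
Then V_CE = 8 − 4.89×3.9 − 4.93×1 = -16 V < 0.2 V — the active assumption fails.
Re-solve with V_CE = 0.2 V. KCL at the emitter: V_E/R_E = (V_BB−0.7−V_E)/R_B + (V_CC−0.2−V_E)/R_C, giving V_E = 1.68 V.
I_C = (V_CC − 0.2 − V_E)/R_C = (7.8 − 1.68)/3.9 = 1.57 mA.
Check: I_B = (6.2 − 1.68)/39 = 0.116 mA, and β·I_B = 17.4 mA > I_C, confirming saturation.

saturation; I_C ≈ 1.6 mA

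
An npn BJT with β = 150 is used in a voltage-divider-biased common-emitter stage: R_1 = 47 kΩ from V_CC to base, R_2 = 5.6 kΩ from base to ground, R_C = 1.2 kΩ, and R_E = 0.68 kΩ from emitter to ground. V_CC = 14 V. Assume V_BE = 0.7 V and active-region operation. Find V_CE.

Thevenize the base divider: V_Th = V_CC·R_2/(R_1+R_2) = 14×5.6/52.6 = 1.49 V, R_Th = R_1‖R_2 = 5 kΩ.
Base-emitter loop: V_Th = I_B·R_Th + V_BE + (β+1)I_B·R_E, so I_B = (1.49 − 0.7) / (5 + 151×0.68) = 0.00734 mA.
I_C = β·I_B = 150×0.00734 = 1.1 mA, and I_E = (β+1)I_B = 1.11 mA.
V_CE = V_CC − I_C·R_C − I_E·R_E = 14 − 1.1×1.2 − 1.11×0.68 = 11.9 V.
V_CE = 11.9 V > 0.2 V confirms active-region operation.

V_CE ≈ 12 V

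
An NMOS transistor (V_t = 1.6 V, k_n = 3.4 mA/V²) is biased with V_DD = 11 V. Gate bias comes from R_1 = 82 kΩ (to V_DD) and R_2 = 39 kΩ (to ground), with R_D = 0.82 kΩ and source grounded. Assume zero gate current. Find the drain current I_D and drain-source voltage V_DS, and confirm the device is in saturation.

I_D ≈ 6.4 mA, V_DS ≈ 5.7 V

V_G = V_DD·R_2/(R_1+R_2) = 11×39/121 = 3.55 V. With the source grounded, V_GS = V_G = 3.55 V.
Assume saturation: I_D = (k_n/2)(V_GS − V_t)² = (3.4/2)×(3.55 − 1.6)² = 1.7×1.95² = 6.43 mA.
V_DS = V_DD − I_D·R_D = 11 − 6.43×0.82 = 5.72 V.
Saturation requires V_DS ≥ V_GS − V_t = 1.95 V; 5.72 ≥ 1.95 ✓.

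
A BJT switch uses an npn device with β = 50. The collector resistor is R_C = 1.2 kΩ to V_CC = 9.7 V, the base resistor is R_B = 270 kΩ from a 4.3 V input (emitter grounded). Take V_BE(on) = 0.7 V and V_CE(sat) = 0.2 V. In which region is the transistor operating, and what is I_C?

Assume active. Base-emitter loop: I_B = (V_BB − V_BE)/R_B = (4.3 − 0.7)/270 = 0.0133 mA.
I_C = β·I_B = 50×0.0133 = 0.667 mA.
V_CE = V_CC − I_C·R_C = 9.7 − 0.667×1.2 = 8.9 V > V_CE(sat), so the active-region assumption holds.

active; I_C ≈ 0.67 mA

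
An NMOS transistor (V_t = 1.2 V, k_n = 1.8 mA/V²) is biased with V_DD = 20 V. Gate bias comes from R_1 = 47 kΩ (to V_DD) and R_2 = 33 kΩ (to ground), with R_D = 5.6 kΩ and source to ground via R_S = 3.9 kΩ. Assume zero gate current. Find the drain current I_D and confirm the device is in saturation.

V_G = V_DD·R_2/(R_1+R_2) = 20×33/80 = 8.25 V.
Assume saturation: I_D = (k_n/2)(V_GS − V_t)² with V_GS = V_G − I_D·R_S = 8.25 − 3.9·I_D.
Substituting gives 13.7·I_D² − 50.5·I_D + 44.7 = 0, with roots I_D = 1.48 or 2.21 mA.
The root I_D = 2.21 mA gives V_GS = -0.367 V ≤ V_t, so take I_D = 1.48 mA.
Then V_GS = 2.48 V and V_DS = V_DD − I_D(R_D+R_S) = 20 − 1.48×9.5 = 5.95 V.
Saturation requires V_DS ≥ V_GS − V_t = 1.28 V; 5.95 ≥ 1.28 ✓.

I_D ≈ 1.5 mA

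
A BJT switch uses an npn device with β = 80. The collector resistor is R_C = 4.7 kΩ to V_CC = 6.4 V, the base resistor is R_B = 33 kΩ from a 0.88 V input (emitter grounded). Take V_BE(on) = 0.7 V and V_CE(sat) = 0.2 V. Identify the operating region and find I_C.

active; I_C ≈ 0.44 mA

Assume active. Base-emitter loop: I_B = (V_BB − V_BE)/R_B = (0.88 − 0.7)/33 = 0.00545 mA.
I_C = β·I_B = 80×0.00545 = 0.436 mA.
V_CE = V_CC − I_C·R_C = 6.4 − 0.436×4.7 = 4.35 V > V_CE(sat), so the active-region assumption holds.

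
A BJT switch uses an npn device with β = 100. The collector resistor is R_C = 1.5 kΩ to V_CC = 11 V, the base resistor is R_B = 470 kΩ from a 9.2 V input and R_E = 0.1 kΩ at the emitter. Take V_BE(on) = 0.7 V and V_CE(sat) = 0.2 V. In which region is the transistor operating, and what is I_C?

active; I_C ≈ 1.8 mA

Assume active. Base-emitter loop: I_B = (V_BB − V_BE)/(R_B + (β+1)R_E) = (9.2 − 0.7)/(470 + 101×0.1) = 0.0177 mA.
I_C = β·I_B = 100×0.0177 = 1.77 mA.
V_CE = V_CC − I_C·R_C − I_E·R_E = 11 − 1.77×1.5 − 1.79×0.1 = 8.17 V > V_CE(sat), so the active-region assumption holds.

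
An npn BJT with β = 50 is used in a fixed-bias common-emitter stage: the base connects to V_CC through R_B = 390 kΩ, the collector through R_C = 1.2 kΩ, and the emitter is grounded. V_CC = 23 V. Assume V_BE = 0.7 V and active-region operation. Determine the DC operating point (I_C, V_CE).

Base loop: V_CC = I_B·R_B + V_BE, so I_B = (23 − 0.7)/390 kΩ = 0.0572 mA.
In the active region I_C = β·I_B = 50 × 0.0572 = 2.86 mA.
Collector loop: V_CE = V_CC − I_C·R_C = 23 − 2.86×1.2 = 19.6 V.
Since V_CE = 19.6 V > V_CE(sat) ≈ 0.2 V, the transistor is in the active region as assumed.

I_C ≈ 2.9 mA, V_CE ≈ 20 V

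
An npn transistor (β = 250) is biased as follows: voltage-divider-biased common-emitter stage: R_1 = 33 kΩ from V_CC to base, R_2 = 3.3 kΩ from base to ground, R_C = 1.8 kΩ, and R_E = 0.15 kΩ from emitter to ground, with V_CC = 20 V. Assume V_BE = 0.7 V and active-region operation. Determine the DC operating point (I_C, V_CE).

Thevenize the base divider: V_Th = V_CC·R_2/(R_1+R_2) = 20×3.3/36.3 = 1.82 V, R_Th = R_1‖R_2 = 3 kΩ.
Base-emitter loop: V_Th = I_B·R_Th + V_BE + (β+1)I_B·R_E, so I_B = (1.82 − 0.7) / (3 + 251×0.15) = 0.0275 mA.
I_C = β·I_B = 250×0.0275 = 6.88 mA, and I_E = (β+1)I_B = 6.9 mA.
V_CE = V_CC − I_C·R_C − I_E·R_E = 20 − 6.88×1.8 − 6.9×0.15 = 6.59 V.
V_CE = 6.59 V > 0.2 V confirms active-region operation.

I_C ≈ 6.9 mA, V_CE ≈ 6.6 V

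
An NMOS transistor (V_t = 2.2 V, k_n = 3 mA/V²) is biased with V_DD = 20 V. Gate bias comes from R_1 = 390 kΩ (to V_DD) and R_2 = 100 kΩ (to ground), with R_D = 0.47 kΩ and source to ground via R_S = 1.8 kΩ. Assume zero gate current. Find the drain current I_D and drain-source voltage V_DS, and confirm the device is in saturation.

I_D ≈ 0.67 mA, V_DS ≈ 18 V

V_G = V_DD·R_2/(R_1+R_2) = 20×100/490 = 4.08 V.
Assume saturation: I_D = (k_n/2)(V_GS − V_t)² with V_GS = V_G − I_D·R_S = 4.08 − 1.8·I_D.
Substituting gives 4.86·I_D² − 11.2·I_D + 5.31 = 0, with roots I_D = 0.673 or 1.62 mA.
The root I_D = 1.62 mA gives V_GS = 1.16 V ≤ V_t, so take I_D = 0.673 mA.
Then V_GS = 2.87 V and V_DS = V_DD − I_D(R_D+R_S) = 20 − 0.673×2.27 = 18.5 V.
Saturation requires V_DS ≥ V_GS − V_t = 0.67 V; 18.5 ≥ 0.67 ✓.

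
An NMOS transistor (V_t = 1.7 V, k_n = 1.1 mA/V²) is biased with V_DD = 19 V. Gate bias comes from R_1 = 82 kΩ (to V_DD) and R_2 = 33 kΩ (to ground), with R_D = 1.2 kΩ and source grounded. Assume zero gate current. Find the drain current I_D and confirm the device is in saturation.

V_G = V_DD·R_2/(R_1+R_2) = 19×33/115 = 5.45 V. With the source grounded, V_GS = V_G = 5.45 V.
Assume saturation: I_D = (k_n/2)(V_GS − V_t)² = (1.1/2)×(5.45 − 1.7)² = 0.55×3.75² = 7.74 mA.
V_DS = V_DD − I_D·R_D = 19 − 7.74×1.2 = 9.71 V.
Saturation requires V_DS ≥ V_GS − V_t = 3.75 V; 9.71 ≥ 3.75 ✓.

I_D ≈ 7.7 mA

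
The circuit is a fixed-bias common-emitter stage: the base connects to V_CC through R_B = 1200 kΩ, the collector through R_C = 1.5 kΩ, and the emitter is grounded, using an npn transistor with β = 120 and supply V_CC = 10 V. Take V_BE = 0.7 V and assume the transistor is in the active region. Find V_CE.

V_CE ≈ 8.6 V

Base loop: V_CC = I_B·R_B + V_BE, so I_B = (10 − 0.7)/1200 kΩ = 0.00775 mA.
In the active region I_C = β·I_B = 120 × 0.00775 = 0.93 mA.
Collector loop: V_CE = V_CC − I_C·R_C = 10 − 0.93×1.5 = 8.61 V.
Since V_CE = 8.61 V > V_CE(sat) ≈ 0.2 V, the transistor is in the active region as assumed.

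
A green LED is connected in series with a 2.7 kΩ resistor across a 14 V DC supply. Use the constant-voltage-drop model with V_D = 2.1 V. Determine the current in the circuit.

I ≈ 4.4 mA

KVL around the loop: 14 = V_D + I·R = 2.1 + I × 2.7 kΩ.
So I = (14 − 2.1) / 2.7 kΩ = 11.9 / 2.7 = 4.41 mA.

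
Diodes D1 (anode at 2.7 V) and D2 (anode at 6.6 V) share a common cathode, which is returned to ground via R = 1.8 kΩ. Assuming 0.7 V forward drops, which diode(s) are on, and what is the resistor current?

Assume both conduct. Then node N would need to be at both 2.7−0.7 = 2 V and 6.6−0.7 = 5.9 V, which is impossible.
Assume only D2 conducts: V_N = 6.6 − 0.7 = 5.9 V, so I_R = 5.9/1.8 = 3.28 mA.
Check D1: its anode-to-cathode voltage is 2.7 − 5.9 = -3.2 V < 0.7 V, so it is off. The assumption is consistent.

Only D2 conducts; I_R ≈ 3.3 mA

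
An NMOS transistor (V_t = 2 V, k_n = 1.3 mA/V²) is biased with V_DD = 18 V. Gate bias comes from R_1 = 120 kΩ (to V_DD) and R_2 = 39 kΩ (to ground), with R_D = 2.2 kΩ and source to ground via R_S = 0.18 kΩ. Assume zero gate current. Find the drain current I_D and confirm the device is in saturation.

V_G = V_DD·R_2/(R_1+R_2) = 18×39/159 = 4.42 V.
Assume saturation: I_D = (k_n/2)(V_GS − V_t)² with V_GS = V_G − I_D·R_S = 4.42 − 0.18·I_D.
Substituting gives 0.0211·I_D² − 1.57·I_D + 3.79 = 0, with roots I_D = 2.51 or 71.8 mA.
The root I_D = 71.8 mA gives V_GS = -8.51 V ≤ V_t, so take I_D = 2.51 mA.
Then V_GS = 3.96 V and V_DS = V_DD − I_D(R_D+R_S) = 18 − 2.51×2.38 = 12 V.
Saturation requires V_DS ≥ V_GS − V_t = 1.96 V; 12 ≥ 1.96 ✓.

I_D ≈ 2.5 mA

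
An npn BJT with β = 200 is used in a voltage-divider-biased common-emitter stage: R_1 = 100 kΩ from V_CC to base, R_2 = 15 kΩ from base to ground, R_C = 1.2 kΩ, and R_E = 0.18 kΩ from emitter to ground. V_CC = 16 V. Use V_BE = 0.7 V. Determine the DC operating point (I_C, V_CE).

I_C ≈ 5.6 mA, V_CE ≈ 8.2 V

Thevenize the base divider: V_Th = V_CC·R_2/(R_1+R_2) = 16×15/115 = 2.09 V, R_Th = R_1‖R_2 = 13 kΩ.
Base-emitter loop: V_Th = I_B·R_Th + V_BE + (β+1)I_B·R_E, so I_B = (2.09 − 0.7) / (13 + 201×0.18) = 0.0282 mA.
I_C = β·I_B = 200×0.0282 = 5.64 mA, and I_E = (β+1)I_B = 5.66 mA.
V_CE = V_CC − I_C·R_C − I_E·R_E = 16 − 5.64×1.2 − 5.66×0.18 = 8.22 V.
V_CE = 8.22 V > 0.2 V confirms active-region operation.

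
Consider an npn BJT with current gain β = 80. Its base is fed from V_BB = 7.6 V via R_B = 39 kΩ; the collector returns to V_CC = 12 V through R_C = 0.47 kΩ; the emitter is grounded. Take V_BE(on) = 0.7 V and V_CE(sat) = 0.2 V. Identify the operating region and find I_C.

active; I_C ≈ 14 mA

Assume active. Base-emitter loop: I_B = (V_BB − V_BE)/R_B = (7.6 − 0.7)/39 = 0.177 mA.
I_C = β·I_B = 80×0.177 = 14.2 mA.
V_CE = V_CC − I_C·R_C = 12 − 14.2×0.47 = 5.35 V > V_CE(sat), so the active-region assumption holds.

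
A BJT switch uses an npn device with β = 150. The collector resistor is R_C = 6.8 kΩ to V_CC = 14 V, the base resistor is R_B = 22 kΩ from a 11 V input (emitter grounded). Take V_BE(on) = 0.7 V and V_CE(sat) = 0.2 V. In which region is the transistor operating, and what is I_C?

saturation; I_C ≈ 2 mA

Assume active: I_B = (11 − 0.7)/22 = 0.468 mA, giving I_C = β·I_B = 70.2 mA.
But then V_CE = 14 − 70.2×6.8 = -464 V < V_CE(sat) = 0.2 V — impossible in the active region.
So the transistor is saturated. With V_CE = 0.2 V, I_C = (V_CC − 0.2)/R_C = 13.8/6.8 = 2.03 mA.
Check: β·I_B = 70.2 mA > I_C = 2.03 mA, confirming saturation.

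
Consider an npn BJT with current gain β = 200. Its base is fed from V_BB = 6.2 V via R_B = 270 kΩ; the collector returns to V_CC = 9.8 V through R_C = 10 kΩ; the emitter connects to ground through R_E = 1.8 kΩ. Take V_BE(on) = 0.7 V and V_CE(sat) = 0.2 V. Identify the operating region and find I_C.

Assume active: I_B = (6.2 − 0.7)/(270 + 201×1.8) = 0.00871 mA, I_C = β·I_B = 1.74 mA.
Then V_CE = 9.8 − 1.74×10 − 1.75×1.8 = -10.8 V < 0.2 V — the active assumption fails.
Re-solve with V_CE = 0.2 V. KCL at the emitter: V_E/R_E = (V_BB−0.7−V_E)/R_B + (V_CC−0.2−V_E)/R_C, giving V_E = 1.49 V.
I_C = (V_CC − 0.2 − V_E)/R_C = (9.6 − 1.49)/10 = 0.811 mA.
Check: I_B = (5.5 − 1.49)/270 = 0.0149 mA, and β·I_B = 2.97 mA > I_C, confirming saturation.

saturation; I_C ≈ 0.81 mA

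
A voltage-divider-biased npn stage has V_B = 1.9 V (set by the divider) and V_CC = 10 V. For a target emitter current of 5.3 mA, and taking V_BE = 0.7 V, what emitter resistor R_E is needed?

R_E ≈ 0.23 kΩ

V_E = V_B − V_BE = 1.9 − 0.7 = 1.2 V.
R_E = V_E / I_E = 1.2 / 5.3 = 0.226 kΩ.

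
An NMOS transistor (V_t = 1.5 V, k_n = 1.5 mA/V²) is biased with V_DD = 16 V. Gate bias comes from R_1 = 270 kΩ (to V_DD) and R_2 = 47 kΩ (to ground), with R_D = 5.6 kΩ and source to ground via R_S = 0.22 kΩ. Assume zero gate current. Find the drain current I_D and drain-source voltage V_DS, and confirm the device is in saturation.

V_G = V_DD·R_2/(R_1+R_2) = 16×47/317 = 2.37 V.
Assume saturation: I_D = (k_n/2)(V_GS − V_t)² with V_GS = V_G − I_D·R_S = 2.37 − 0.22·I_D.
Substituting gives 0.0363·I_D² − 1.29·I_D + 0.571 = 0, with roots I_D = 0.449 or 35 mA.
The root I_D = 35 mA gives V_GS = -5.33 V ≤ V_t, so take I_D = 0.449 mA.
Then V_GS = 2.27 V and V_DS = V_DD − I_D(R_D+R_S) = 16 − 0.449×5.82 = 13.4 V.
Saturation requires V_DS ≥ V_GS − V_t = 0.774 V; 13.4 ≥ 0.774 ✓.

I_D ≈ 0.45 mA, V_DS ≈ 13 V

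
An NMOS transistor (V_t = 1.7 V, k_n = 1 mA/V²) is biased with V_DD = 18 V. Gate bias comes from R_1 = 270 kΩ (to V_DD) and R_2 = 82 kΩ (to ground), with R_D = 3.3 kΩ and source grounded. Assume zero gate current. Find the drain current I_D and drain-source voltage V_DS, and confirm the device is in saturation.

V_G = V_DD·R_2/(R_1+R_2) = 18×82/352 = 4.19 V. With the source grounded, V_GS = V_G = 4.19 V.
Assume saturation: I_D = (k_n/2)(V_GS − V_t)² = (1/2)×(4.19 − 1.7)² = 0.5×2.49² = 3.11 mA.
V_DS = V_DD − I_D·R_D = 18 − 3.11×3.3 = 7.74 V.
Saturation requires V_DS ≥ V_GS − V_t = 2.49 V; 7.74 ≥ 2.49 ✓.

I_D ≈ 3.1 mA, V_DS ≈ 7.7 V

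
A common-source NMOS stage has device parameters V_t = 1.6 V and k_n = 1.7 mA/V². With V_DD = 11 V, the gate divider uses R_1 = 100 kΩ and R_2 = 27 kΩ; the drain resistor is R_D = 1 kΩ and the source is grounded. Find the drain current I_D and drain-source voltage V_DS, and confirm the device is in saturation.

V_G = V_DD·R_2/(R_1+R_2) = 11×27/127 = 2.34 V. With the source grounded, V_GS = V_G = 2.34 V.
Assume saturation: I_D = (k_n/2)(V_GS − V_t)² = (1.7/2)×(2.34 − 1.6)² = 0.85×0.739² = 0.464 mA.
V_DS = V_DD − I_D·R_D = 11 − 0.464×1 = 10.5 V.
Saturation requires V_DS ≥ V_GS − V_t = 0.739 V; 10.5 ≥ 0.739 ✓.

I_D ≈ 0.46 mA, V_DS ≈ 11 V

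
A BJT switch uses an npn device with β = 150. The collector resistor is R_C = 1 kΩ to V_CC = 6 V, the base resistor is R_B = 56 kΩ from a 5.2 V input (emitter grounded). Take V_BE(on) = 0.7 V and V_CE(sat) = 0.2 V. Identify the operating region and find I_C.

saturation; I_C ≈ 5.8 mA

Assume active: I_B = (5.2 − 0.7)/56 = 0.0804 mA, giving I_C = β·I_B = 12.1 mA.
But then V_CE = 6 − 12.1×1 = -6.05 V < V_CE(sat) = 0.2 V — impossible in the active region.
So the transistor is saturated. With V_CE = 0.2 V, I_C = (V_CC − 0.2)/R_C = 5.8/1 = 5.8 mA.
Check: β·I_B = 12.1 mA > I_C = 5.8 mA, confirming saturation.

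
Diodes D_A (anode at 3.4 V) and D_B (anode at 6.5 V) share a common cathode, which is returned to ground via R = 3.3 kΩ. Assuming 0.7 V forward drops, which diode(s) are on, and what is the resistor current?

Only D_B conducts; I_R ≈ 1.8 mA

Assume both conduct. Then node N would need to be at both 3.4−0.7 = 2.7 V and 6.5−0.7 = 5.8 V, which is impossible.
Assume only D_B conducts: V_N = 6.5 − 0.7 = 5.8 V, so I_R = 5.8/3.3 = 1.76 mA.
Check D_A: its anode-to-cathode voltage is 3.4 − 5.8 = -2.4 V < 0.7 V, so it is off. The assumption is consistent.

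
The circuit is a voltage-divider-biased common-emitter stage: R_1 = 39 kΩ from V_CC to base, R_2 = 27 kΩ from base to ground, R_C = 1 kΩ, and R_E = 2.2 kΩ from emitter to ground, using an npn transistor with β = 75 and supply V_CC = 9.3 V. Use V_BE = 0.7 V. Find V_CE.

V_CE ≈ 5.2 V

Thevenize the base divider: V_Th = V_CC·R_2/(R_1+R_2) = 9.3×27/66 = 3.8 V, R_Th = R_1‖R_2 = 16 kΩ.
Base-emitter loop: V_Th = I_B·R_Th + V_BE + (β+1)I_B·R_E, so I_B = (3.8 − 0.7) / (16 + 76×2.2) = 0.017 mA.
I_C = β·I_B = 75×0.017 = 1.27 mA, and I_E = (β+1)I_B = 1.29 mA.
V_CE = V_CC − I_C·R_C − I_E·R_E = 9.3 − 1.27×1 − 1.29×2.2 = 5.19 V.
V_CE = 5.19 V > 0.2 V confirms active-region operation.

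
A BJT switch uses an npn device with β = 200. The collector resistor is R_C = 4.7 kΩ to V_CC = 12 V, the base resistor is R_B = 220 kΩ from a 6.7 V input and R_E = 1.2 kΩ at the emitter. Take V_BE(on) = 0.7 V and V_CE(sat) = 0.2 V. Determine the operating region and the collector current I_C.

saturation; I_C ≈ 2 mA

Assume active: I_B = (6.7 − 0.7)/(220 + 201×1.2) = 0.013 mA, I_C = β·I_B = 2.6 mA.
Then V_CE = 12 − 2.6×4.7 − 2.61×1.2 = -3.37 V < 0.2 V — the active assumption fails.
Re-solve with V_CE = 0.2 V. KCL at the emitter: V_E/R_E = (V_BB−0.7−V_E)/R_B + (V_CC−0.2−V_E)/R_C, giving V_E = 2.42 V.
I_C = (V_CC − 0.2 − V_E)/R_C = (11.8 − 2.42)/4.7 = 2 mA.
Check: I_B = (6 − 2.42)/220 = 0.0163 mA, and β·I_B = 3.26 mA > I_C, confirming saturation.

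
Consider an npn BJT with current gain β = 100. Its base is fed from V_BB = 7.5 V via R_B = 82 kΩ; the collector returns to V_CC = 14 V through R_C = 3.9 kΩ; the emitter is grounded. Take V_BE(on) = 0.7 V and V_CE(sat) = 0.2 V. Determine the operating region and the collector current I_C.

Assume active: I_B = (7.5 − 0.7)/82 = 0.0829 mA, giving I_C = β·I_B = 8.29 mA.
But then V_CE = 14 − 8.29×3.9 = -18.3 V < V_CE(sat) = 0.2 V — impossible in the active region.
So the transistor is saturated. With V_CE = 0.2 V, I_C = (V_CC − 0.2)/R_C = 13.8/3.9 = 3.54 mA.
Check: β·I_B = 8.29 mA > I_C = 3.54 mA, confirming saturation.

saturation; I_C ≈ 3.5 mA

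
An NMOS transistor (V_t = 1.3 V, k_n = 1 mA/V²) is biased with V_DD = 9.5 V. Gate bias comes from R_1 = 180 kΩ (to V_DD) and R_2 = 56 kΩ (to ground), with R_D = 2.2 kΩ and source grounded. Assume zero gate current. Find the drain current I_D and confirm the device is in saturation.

I_D ≈ 0.46 mA

V_G = V_DD·R_2/(R_1+R_2) = 9.5×56/236 = 2.25 V. With the source grounded, V_GS = V_G = 2.25 V.
Assume saturation: I_D = (k_n/2)(V_GS − V_t)² = (1/2)×(2.25 − 1.3)² = 0.5×0.954² = 0.455 mA.
V_DS = V_DD − I_D·R_D = 9.5 − 0.455×2.2 = 8.5 V.
Saturation requires V_DS ≥ V_GS − V_t = 0.954 V; 8.5 ≥ 0.954 ✓.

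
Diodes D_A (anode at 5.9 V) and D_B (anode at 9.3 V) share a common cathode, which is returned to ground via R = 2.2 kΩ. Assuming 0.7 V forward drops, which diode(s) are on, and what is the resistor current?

Only D_B conducts; I_R ≈ 3.9 mA

Assume both conduct. Then node N would need to be at both 5.9−0.7 = 5.2 V and 9.3−0.7 = 8.6 V, which is impossible.
Assume only D_B conducts: V_N = 9.3 − 0.7 = 8.6 V, so I_R = 8.6/2.2 = 3.91 mA.
Check D_A: its anode-to-cathode voltage is 5.9 − 8.6 = -2.7 V < 0.7 V, so it is off. The assumption is consistent.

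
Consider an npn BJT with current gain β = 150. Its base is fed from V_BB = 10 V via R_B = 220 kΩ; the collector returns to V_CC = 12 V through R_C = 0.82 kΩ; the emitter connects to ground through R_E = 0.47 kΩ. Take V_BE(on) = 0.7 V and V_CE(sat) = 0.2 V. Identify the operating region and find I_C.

Assume active. Base-emitter loop: I_B = (V_BB − V_BE)/(R_B + (β+1)R_E) = (10 − 0.7)/(220 + 151×0.47) = 0.032 mA.
I_C = β·I_B = 150×0.032 = 4.79 mA.
V_CE = V_CC − I_C·R_C − I_E·R_E = 12 − 4.79×0.82 − 4.83×0.47 = 5.8 V > V_CE(sat), so the active-region assumption holds.

active; I_C ≈ 4.8 mA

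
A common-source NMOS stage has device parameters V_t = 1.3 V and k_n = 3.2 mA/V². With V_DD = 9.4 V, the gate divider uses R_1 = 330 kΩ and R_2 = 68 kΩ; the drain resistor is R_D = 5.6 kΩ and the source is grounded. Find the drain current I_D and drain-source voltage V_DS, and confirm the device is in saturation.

V_G = V_DD·R_2/(R_1+R_2) = 9.4×68/398 = 1.61 V. With the source grounded, V_GS = V_G = 1.61 V.
Assume saturation: I_D = (k_n/2)(V_GS − V_t)² = (3.2/2)×(1.61 − 1.3)² = 1.6×0.306² = 0.15 mA.
V_DS = V_DD − I_D·R_D = 9.4 − 0.15×5.6 = 8.56 V.
Saturation requires V_DS ≥ V_GS − V_t = 0.306 V; 8.56 ≥ 0.306 ✓.

I_D ≈ 0.15 mA, V_DS ≈ 8.6 V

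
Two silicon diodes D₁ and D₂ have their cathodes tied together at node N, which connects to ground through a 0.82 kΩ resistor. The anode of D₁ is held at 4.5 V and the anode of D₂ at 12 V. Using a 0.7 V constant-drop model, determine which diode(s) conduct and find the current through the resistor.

Assume both conduct. Then node N would need to be at both 4.5−0.7 = 3.8 V and 12−0.7 = 11.3 V, which is impossible.
Assume only D₂ conducts: V_N = 12 − 0.7 = 11.3 V, so I_R = 11.3/0.82 = 13.8 mA.
Check D₁: its anode-to-cathode voltage is 4.5 − 11.3 = -6.8 V < 0.7 V, so it is off. The assumption is consistent.

Only D₂ conducts; I_R ≈ 14 mA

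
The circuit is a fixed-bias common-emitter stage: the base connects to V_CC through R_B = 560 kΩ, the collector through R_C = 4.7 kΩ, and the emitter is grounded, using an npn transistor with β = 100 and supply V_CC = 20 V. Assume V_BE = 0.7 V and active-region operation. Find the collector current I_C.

Base loop: V_CC = I_B·R_B + V_BE, so I_B = (20 − 0.7)/560 kΩ = 0.0345 mA.
In the active region I_C = β·I_B = 100 × 0.0345 = 3.45 mA.
Collector loop: V_CE = V_CC − I_C·R_C = 20 − 3.45×4.7 = 3.8 V.
Since V_CE = 3.8 V > V_CE(sat) ≈ 0.2 V, the transistor is in the active region as assumed.

I_C ≈ 3.4 mA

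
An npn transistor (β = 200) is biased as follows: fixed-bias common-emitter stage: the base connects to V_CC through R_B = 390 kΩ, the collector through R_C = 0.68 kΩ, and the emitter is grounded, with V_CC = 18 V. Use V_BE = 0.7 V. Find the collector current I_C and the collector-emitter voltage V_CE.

I_C ≈ 8.9 mA, V_CE ≈ 12 V

Base loop: V_CC = I_B·R_B + V_BE, so I_B = (18 − 0.7)/390 kΩ = 0.0444 mA.
In the active region I_C = β·I_B = 200 × 0.0444 = 8.87 mA.
Collector loop: V_CE = V_CC − I_C·R_C = 18 − 8.87×0.68 = 12 V.
Since V_CE = 12 V > V_CE(sat) ≈ 0.2 V, the transistor is in the active region as assumed.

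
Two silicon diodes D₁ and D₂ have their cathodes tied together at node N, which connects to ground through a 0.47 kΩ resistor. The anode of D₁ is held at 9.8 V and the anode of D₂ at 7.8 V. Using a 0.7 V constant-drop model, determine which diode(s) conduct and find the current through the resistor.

Only D₁ conducts; I_R ≈ 19 mA

Assume both conduct. Then node N would need to be at both 9.8−0.7 = 9.1 V and 7.8−0.7 = 7.1 V, which is impossible.
Assume only D₁ conducts: V_N = 9.8 − 0.7 = 9.1 V, so I_R = 9.1/0.47 = 19.4 mA.
Check D₂: its anode-to-cathode voltage is 7.8 − 9.1 = -1.3 V < 0.7 V, so it is off. The assumption is consistent.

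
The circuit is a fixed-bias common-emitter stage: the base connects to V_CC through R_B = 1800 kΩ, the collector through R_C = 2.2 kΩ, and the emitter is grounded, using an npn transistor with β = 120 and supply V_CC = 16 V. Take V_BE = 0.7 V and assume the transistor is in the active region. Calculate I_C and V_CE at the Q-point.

I_C ≈ 1 mA, V_CE ≈ 14 V

Base loop: V_CC = I_B·R_B + V_BE, so I_B = (16 − 0.7)/1800 kΩ = 0.0085 mA.
In the active region I_C = β·I_B = 120 × 0.0085 = 1.02 mA.
Collector loop: V_CE = V_CC − I_C·R_C = 16 − 1.02×2.2 = 13.8 V.
Since V_CE = 13.8 V > V_CE(sat) ≈ 0.2 V, the transistor is in the active region as assumed.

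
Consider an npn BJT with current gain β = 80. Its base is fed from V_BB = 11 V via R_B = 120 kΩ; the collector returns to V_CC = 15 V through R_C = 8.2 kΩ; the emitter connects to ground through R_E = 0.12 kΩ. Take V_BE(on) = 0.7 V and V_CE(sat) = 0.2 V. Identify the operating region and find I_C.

saturation; I_C ≈ 1.8 mA

Assume active: I_B = (11 − 0.7)/(120 + 81×0.12) = 0.0794 mA, I_C = β·I_B = 6.35 mA.
Then V_CE = 15 − 6.35×8.2 − 6.43×0.12 = -37.9 V < 0.2 V — the active assumption fails.
Re-solve with V_CE = 0.2 V. KCL at the emitter: V_E/R_E = (V_BB−0.7−V_E)/R_B + (V_CC−0.2−V_E)/R_C, giving V_E = 0.223 V.
I_C = (V_CC − 0.2 − V_E)/R_C = (14.8 − 0.223)/8.2 = 1.78 mA.
Check: I_B = (10.3 − 0.223)/120 = 0.084 mA, and β·I_B = 6.72 mA > I_C, confirming saturation.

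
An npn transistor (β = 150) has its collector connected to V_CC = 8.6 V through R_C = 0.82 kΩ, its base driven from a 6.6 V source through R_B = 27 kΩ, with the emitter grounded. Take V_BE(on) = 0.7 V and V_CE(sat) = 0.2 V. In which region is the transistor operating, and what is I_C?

Assume active: I_B = (6.6 − 0.7)/27 = 0.219 mA, giving I_C = β·I_B = 32.8 mA.
But then V_CE = 8.6 − 32.8×0.82 = -18.3 V < V_CE(sat) = 0.2 V — impossible in the active region.
So the transistor is saturated. With V_CE = 0.2 V, I_C = (V_CC − 0.2)/R_C = 8.4/0.82 = 10.2 mA.
Check: β·I_B = 32.8 mA > I_C = 10.2 mA, confirming saturation.

saturation; I_C ≈ 10 mA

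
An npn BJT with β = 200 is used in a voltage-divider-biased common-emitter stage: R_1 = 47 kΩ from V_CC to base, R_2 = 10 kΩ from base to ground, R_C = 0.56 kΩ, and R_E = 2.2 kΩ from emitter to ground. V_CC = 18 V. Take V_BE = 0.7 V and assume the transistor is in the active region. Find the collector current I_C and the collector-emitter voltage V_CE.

I_C ≈ 1.1 mA, V_CE ≈ 15 V

Thevenize the base divider: V_Th = V_CC·R_2/(R_1+R_2) = 18×10/57 = 3.16 V, R_Th = R_1‖R_2 = 8.25 kΩ.
Base-emitter loop: V_Th = I_B·R_Th + V_BE + (β+1)I_B·R_E, so I_B = (3.16 − 0.7) / (8.25 + 201×2.2) = 0.00546 mA.
I_C = β·I_B = 200×0.00546 = 1.09 mA, and I_E = (β+1)I_B = 1.1 mA.
V_CE = V_CC − I_C·R_C − I_E·R_E = 18 − 1.09×0.56 − 1.1×2.2 = 15 V.
V_CE = 15 V > 0.2 V confirms active-region operation.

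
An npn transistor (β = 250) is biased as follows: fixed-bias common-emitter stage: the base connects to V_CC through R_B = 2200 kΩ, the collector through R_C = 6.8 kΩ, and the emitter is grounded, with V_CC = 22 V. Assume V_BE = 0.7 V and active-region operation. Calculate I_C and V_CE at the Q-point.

I_C ≈ 2.4 mA, V_CE ≈ 5.5 V

Base loop: V_CC = I_B·R_B + V_BE, so I_B = (22 − 0.7)/2200 kΩ = 0.00968 mA.
In the active region I_C = β·I_B = 250 × 0.00968 = 2.42 mA.
Collector loop: V_CE = V_CC − I_C·R_C = 22 − 2.42×6.8 = 5.54 V.
Since V_CE = 5.54 V > V_CE(sat) ≈ 0.2 V, the transistor is in the active region as assumed.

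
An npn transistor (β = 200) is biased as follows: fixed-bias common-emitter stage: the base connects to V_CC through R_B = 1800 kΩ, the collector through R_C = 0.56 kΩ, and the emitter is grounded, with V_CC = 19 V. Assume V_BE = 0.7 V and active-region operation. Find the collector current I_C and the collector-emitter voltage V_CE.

Base loop: V_CC = I_B·R_B + V_BE, so I_B = (19 − 0.7)/1800 kΩ = 0.0102 mA.
In the active region I_C = β·I_B = 200 × 0.0102 = 2.03 mA.
Collector loop: V_CE = V_CC − I_C·R_C = 19 − 2.03×0.56 = 17.9 V.
Since V_CE = 17.9 V > V_CE(sat) ≈ 0.2 V, the transistor is in the active region as assumed.

I_C ≈ 2 mA, V_CE ≈ 18 V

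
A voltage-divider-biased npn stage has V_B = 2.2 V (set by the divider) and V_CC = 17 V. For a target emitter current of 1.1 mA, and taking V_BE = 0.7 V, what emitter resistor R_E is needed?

V_E = V_B − V_BE = 2.2 − 0.7 = 1.5 V.
R_E = V_E / I_E = 1.5 / 1.1 = 1.36 kΩ.

R_E ≈ 1.4 kΩ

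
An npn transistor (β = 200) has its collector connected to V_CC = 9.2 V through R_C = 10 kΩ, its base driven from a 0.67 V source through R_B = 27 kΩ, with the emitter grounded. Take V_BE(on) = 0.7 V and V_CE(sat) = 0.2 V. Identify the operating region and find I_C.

V_BB = 0.67 V ≤ V_BE(on) = 0.7 V, so the base-emitter junction is not forward biased.
The transistor is in cutoff: I_B = I_C = 0.

cutoff; I_C ≈ 0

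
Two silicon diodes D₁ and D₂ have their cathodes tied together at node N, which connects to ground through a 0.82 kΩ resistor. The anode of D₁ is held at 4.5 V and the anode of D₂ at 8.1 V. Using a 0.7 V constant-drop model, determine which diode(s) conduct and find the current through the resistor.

Only D₂ conducts; I_R ≈ 9 mA

Assume both conduct. Then node N would need to be at both 4.5−0.7 = 3.8 V and 8.1−0.7 = 7.4 V, which is impossible.
Assume only D₂ conducts: V_N = 8.1 − 0.7 = 7.4 V, so I_R = 7.4/0.82 = 9.02 mA.
Check D₁: its anode-to-cathode voltage is 4.5 − 7.4 = -2.9 V < 0.7 V, so it is off. The assumption is consistent.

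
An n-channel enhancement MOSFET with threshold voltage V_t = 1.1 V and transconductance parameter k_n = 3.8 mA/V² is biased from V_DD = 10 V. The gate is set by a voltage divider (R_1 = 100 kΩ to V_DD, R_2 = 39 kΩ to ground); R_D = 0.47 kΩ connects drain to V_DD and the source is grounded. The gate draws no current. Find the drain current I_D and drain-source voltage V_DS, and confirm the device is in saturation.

I_D ≈ 5.5 mA, V_DS ≈ 7.4 V

V_G = V_DD·R_2/(R_1+R_2) = 10×39/139 = 2.81 V. With the source grounded, V_GS = V_G = 2.81 V.
Assume saturation: I_D = (k_n/2)(V_GS − V_t)² = (3.8/2)×(2.81 − 1.1)² = 1.9×1.71² = 5.53 mA.
V_DS = V_DD − I_D·R_D = 10 − 5.53×0.47 = 7.4 V.
Saturation requires V_DS ≥ V_GS − V_t = 1.71 V; 7.4 ≥ 1.71 ✓.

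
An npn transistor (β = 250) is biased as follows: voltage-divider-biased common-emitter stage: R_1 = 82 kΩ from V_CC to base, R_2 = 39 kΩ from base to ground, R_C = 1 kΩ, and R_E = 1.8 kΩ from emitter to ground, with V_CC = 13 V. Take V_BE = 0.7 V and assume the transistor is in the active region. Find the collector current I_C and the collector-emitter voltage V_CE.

Thevenize the base divider: V_Th = V_CC·R_2/(R_1+R_2) = 13×39/121 = 4.19 V, R_Th = R_1‖R_2 = 26.4 kΩ.
Base-emitter loop: V_Th = I_B·R_Th + V_BE + (β+1)I_B·R_E, so I_B = (4.19 − 0.7) / (26.4 + 251×1.8) = 0.0073 mA.
I_C = β·I_B = 250×0.0073 = 1.82 mA, and I_E = (β+1)I_B = 1.83 mA.
V_CE = V_CC − I_C·R_C − I_E·R_E = 13 − 1.82×1 − 1.83×1.8 = 7.88 V.
V_CE = 7.88 V > 0.2 V confirms active-region operation.

I_C ≈ 1.8 mA, V_CE ≈ 7.9 V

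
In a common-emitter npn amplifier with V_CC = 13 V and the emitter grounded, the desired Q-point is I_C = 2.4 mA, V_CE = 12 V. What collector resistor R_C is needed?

R_C ≈ 0.42 kΩ

Collector loop: V_CC = I_C·R_C + V_CE.
R_C = (V_CC − V_CE)/I_C = (13 − 12)/2.4 = 0.417 kΩ.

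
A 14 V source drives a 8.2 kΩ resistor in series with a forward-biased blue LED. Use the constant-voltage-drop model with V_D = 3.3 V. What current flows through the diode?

KVL around the loop: 14 = V_D + I·R = 3.3 + I × 8.2 kΩ.
So I = (14 − 3.3) / 8.2 kΩ = 10.7 / 8.2 = 1.3 mA.

I ≈ 1.3 mA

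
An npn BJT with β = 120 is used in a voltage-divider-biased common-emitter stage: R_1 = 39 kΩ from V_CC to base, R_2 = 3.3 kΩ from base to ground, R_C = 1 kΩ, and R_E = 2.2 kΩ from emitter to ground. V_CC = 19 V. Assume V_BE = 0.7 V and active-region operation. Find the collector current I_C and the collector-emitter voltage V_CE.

Thevenize the base divider: V_Th = V_CC·R_2/(R_1+R_2) = 19×3.3/42.3 = 1.48 V, R_Th = R_1‖R_2 = 3.04 kΩ.
Base-emitter loop: V_Th = I_B·R_Th + V_BE + (β+1)I_B·R_E, so I_B = (1.48 − 0.7) / (3.04 + 121×2.2) = 0.00291 mA.
I_C = β·I_B = 120×0.00291 = 0.349 mA, and I_E = (β+1)I_B = 0.352 mA.
V_CE = V_CC − I_C·R_C − I_E·R_E = 19 − 0.349×1 − 0.352×2.2 = 17.9 V.
V_CE = 17.9 V > 0.2 V confirms active-region operation.

I_C ≈ 0.35 mA, V_CE ≈ 18 V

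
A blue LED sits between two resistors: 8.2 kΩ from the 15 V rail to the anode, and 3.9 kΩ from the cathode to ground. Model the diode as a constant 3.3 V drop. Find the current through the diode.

The two resistors are in series with the diode, so KVL gives 15 = I·8.2 + 3.3 + I·3.9.
I = (15 − 3.3) / (8.2 + 3.9) kΩ = 11.7 / 12.1 = 0.967 mA.

I ≈ 0.97 mA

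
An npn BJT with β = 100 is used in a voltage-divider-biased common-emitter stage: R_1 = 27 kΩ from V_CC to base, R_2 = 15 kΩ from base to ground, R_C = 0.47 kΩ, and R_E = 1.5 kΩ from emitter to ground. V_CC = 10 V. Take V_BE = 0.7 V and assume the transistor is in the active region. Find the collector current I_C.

Thevenize the base divider: V_Th = V_CC·R_2/(R_1+R_2) = 10×15/42 = 3.57 V, R_Th = R_1‖R_2 = 9.64 kΩ.
Base-emitter loop: V_Th = I_B·R_Th + V_BE + (β+1)I_B·R_E, so I_B = (3.57 − 0.7) / (9.64 + 101×1.5) = 0.0178 mA.
I_C = β·I_B = 100×0.0178 = 1.78 mA, and I_E = (β+1)I_B = 1.8 mA.
V_CE = V_CC − I_C·R_C − I_E·R_E = 10 − 1.78×0.47 − 1.8×1.5 = 6.46 V.
V_CE = 6.46 V > 0.2 V confirms active-region operation.

I_C ≈ 1.8 mA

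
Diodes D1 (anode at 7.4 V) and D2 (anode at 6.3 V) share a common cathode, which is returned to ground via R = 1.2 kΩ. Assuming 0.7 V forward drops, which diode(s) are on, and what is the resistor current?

Only D1 conducts; I_R ≈ 5.6 mA

Assume both conduct. Then node N would need to be at both 7.4−0.7 = 6.7 V and 6.3−0.7 = 5.6 V, which is impossible.
Assume only D1 conducts: V_N = 7.4 − 0.7 = 6.7 V, so I_R = 6.7/1.2 = 5.58 mA.
Check D2: its anode-to-cathode voltage is 6.3 − 6.7 = -0.4 V < 0.7 V, so it is off. The assumption is consistent.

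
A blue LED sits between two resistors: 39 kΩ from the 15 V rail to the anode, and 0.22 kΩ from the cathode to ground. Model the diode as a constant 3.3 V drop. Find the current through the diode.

I ≈ 0.3 mA

The two resistors are in series with the diode, so KVL gives 15 = I·39 + 3.3 + I·0.22.
I = (15 − 3.3) / (39 + 0.22) kΩ = 11.7 / 39.2 = 0.298 mA.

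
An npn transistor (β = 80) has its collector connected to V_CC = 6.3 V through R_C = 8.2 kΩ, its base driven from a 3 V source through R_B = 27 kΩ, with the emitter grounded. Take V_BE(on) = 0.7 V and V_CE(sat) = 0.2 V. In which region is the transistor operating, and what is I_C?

Assume active: I_B = (3 − 0.7)/27 = 0.0852 mA, giving I_C = β·I_B = 6.81 mA.
But then V_CE = 6.3 − 6.81×8.2 = -49.6 V < V_CE(sat) = 0.2 V — impossible in the active region.
So the transistor is saturated. With V_CE = 0.2 V, I_C = (V_CC − 0.2)/R_C = 6.1/8.2 = 0.744 mA.
Check: β·I_B = 6.81 mA > I_C = 0.744 mA, confirming saturation.

saturation; I_C ≈ 0.74 mA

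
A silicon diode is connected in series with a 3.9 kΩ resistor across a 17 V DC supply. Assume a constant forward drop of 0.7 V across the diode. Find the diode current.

KVL around the loop: 17 = V_D + I·R = 0.7 + I × 3.9 kΩ.
So I = (17 − 0.7) / 3.9 kΩ = 16.3 / 3.9 = 4.18 mA.

I ≈ 4.2 mA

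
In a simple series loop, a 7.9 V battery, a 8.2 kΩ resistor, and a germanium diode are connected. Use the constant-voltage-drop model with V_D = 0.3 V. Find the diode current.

KVL around the loop: 7.9 = V_D + I·R = 0.3 + I × 8.2 kΩ.
So I = (7.9 − 0.3) / 8.2 kΩ = 7.6 / 8.2 = 0.927 mA.

I ≈ 0.93 mA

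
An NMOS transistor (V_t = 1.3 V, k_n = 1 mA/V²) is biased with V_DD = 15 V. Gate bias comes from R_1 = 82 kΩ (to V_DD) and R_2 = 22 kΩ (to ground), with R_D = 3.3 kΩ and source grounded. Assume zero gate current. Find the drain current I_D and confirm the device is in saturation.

V_G = V_DD·R_2/(R_1+R_2) = 15×22/104 = 3.17 V. With the source grounded, V_GS = V_G = 3.17 V.
Assume saturation: I_D = (k_n/2)(V_GS − V_t)² = (1/2)×(3.17 − 1.3)² = 0.5×1.87² = 1.75 mA.
V_DS = V_DD − I_D·R_D = 15 − 1.75×3.3 = 9.21 V.
Saturation requires V_DS ≥ V_GS − V_t = 1.87 V; 9.21 ≥ 1.87 ✓.

I_D ≈ 1.8 mA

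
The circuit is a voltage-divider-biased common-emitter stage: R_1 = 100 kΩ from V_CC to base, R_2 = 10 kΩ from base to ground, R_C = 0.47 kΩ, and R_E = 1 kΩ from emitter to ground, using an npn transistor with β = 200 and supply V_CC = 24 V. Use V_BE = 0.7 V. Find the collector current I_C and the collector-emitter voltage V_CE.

I_C ≈ 1.4 mA, V_CE ≈ 22 V

Thevenize the base divider: V_Th = V_CC·R_2/(R_1+R_2) = 24×10/110 = 2.18 V, R_Th = R_1‖R_2 = 9.09 kΩ.
Base-emitter loop: V_Th = I_B·R_Th + V_BE + (β+1)I_B·R_E, so I_B = (2.18 − 0.7) / (9.09 + 201×1) = 0.00705 mA.
I_C = β·I_B = 200×0.00705 = 1.41 mA, and I_E = (β+1)I_B = 1.42 mA.
V_CE = V_CC − I_C·R_C − I_E·R_E = 24 − 1.41×0.47 − 1.42×1 = 21.9 V.
V_CE = 21.9 V > 0.2 V confirms active-region operation.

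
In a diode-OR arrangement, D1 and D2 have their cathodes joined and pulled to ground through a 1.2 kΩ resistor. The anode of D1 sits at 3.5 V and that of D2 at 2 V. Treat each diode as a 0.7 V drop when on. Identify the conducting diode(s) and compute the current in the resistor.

Only D1 conducts; I_R ≈ 2.3 mA

Assume both conduct. Then node N would need to be at both 3.5−0.7 = 2.8 V and 2−0.7 = 1.3 V, which is impossible.
Assume only D1 conducts: V_N = 3.5 − 0.7 = 2.8 V, so I_R = 2.8/1.2 = 2.33 mA.
Check D2: its anode-to-cathode voltage is 2 − 2.8 = -0.8 V < 0.7 V, so it is off. The assumption is consistent.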